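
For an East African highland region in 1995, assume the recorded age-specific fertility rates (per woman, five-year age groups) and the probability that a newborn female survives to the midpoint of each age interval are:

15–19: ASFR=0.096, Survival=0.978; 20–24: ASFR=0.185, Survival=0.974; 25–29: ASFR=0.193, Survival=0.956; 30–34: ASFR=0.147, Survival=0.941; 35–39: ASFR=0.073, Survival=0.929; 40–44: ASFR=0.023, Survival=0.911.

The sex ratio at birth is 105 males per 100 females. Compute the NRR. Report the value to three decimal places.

Proportion female at birth = 100 / (100 + 105) = 0.48780.
Survival-weighted fertility by age (5·fₓ·Sₓ):
  15–19: 5 × 0.096 × 0.978 = 0.46944
  20–24: 5 × 0.185 × 0.974 = 0.90095
  25–29: 5 × 0.193 × 0.956 = 0.92254
  30–34: 5 × 0.147 × 0.941 = 0.69164
  35–39: 5 × 0.073 × 0.929 = 0.33909
  40–44: 5 × 0.023 × 0.911 = 0.10477
Sum = 3.42843
NRR = 0.48780 × 3.42843 = 1.67239
NRR > 1, so each generation more than replaces itself.

1.672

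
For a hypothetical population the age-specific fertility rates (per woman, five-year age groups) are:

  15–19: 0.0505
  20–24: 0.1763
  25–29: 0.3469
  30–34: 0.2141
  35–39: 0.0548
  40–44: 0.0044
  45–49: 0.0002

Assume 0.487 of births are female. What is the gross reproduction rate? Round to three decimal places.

2.063

Proportion female at birth = 0.487.
Sum of ASFRs = 0.0505 + 0.1763 + 0.3469 + 0.2141 + 0.0548 + 0.0044 + 0.0002 = 0.8472
TFR = 5 × 0.8472 = 4.236
GRR = 0.487 × 4.236 = 2.06293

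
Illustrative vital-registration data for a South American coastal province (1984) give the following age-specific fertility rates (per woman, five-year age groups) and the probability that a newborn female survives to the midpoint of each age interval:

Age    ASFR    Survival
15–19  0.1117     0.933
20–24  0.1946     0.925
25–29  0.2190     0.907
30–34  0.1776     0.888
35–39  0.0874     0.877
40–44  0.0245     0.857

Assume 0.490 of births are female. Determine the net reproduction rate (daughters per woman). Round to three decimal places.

1.809

Proportion female at birth = 0.490.
Survival-weighted fertility by age (5·fₓ·Sₓ):
  15–19: 5 × 0.1117 × 0.933 = 0.52108
  20–24: 5 × 0.1946 × 0.925 = 0.90003
  25–29: 5 × 0.2190 × 0.907 = 0.99317
  30–34: 5 × 0.1776 × 0.888 = 0.78854
  35–39: 5 × 0.0874 × 0.877 = 0.38325
  40–44: 5 × 0.0245 × 0.857 = 0.10498
Sum = 3.69105
NRR = 0.490 × 3.69105 = 1.80861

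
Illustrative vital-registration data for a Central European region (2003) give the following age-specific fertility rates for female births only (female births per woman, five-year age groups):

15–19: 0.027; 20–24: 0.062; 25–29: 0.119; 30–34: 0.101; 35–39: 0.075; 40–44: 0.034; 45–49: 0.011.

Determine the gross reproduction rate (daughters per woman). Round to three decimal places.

Sum of female ASFRs = 0.027 + 0.062 + 0.119 + 0.101 + 0.075 + 0.034 + 0.011 = 0.429
GRR = 5 × 0.429 = 2.145

2.145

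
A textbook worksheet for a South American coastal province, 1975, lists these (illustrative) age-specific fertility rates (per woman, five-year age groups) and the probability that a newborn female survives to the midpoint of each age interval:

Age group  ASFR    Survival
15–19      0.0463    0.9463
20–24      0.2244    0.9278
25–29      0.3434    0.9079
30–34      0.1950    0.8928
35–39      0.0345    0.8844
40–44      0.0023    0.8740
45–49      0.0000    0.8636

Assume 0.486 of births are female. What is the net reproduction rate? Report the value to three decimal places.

Proportion female at birth = 0.486.
Weighting each age-specific rate by interval width and survival:
  15–19: 5 × 0.0463 × 0.9463 = 0.21907
  20–24: 5 × 0.2244 × 0.9278 = 1.04099
  25–29: 5 × 0.3434 × 0.9079 = 1.55886
  30–34: 5 × 0.1950 × 0.8928 = 0.87048
  35–39: 5 × 0.0345 × 0.8844 = 0.15256
  40–44: 5 × 0.0023 × 0.8740 = 0.01005
  45–49: 5 × 0.0000 × 0.8636 = 0.00000
Sum = 3.85201
NRR = 0.486 × 3.85201 = 1.87208

1.872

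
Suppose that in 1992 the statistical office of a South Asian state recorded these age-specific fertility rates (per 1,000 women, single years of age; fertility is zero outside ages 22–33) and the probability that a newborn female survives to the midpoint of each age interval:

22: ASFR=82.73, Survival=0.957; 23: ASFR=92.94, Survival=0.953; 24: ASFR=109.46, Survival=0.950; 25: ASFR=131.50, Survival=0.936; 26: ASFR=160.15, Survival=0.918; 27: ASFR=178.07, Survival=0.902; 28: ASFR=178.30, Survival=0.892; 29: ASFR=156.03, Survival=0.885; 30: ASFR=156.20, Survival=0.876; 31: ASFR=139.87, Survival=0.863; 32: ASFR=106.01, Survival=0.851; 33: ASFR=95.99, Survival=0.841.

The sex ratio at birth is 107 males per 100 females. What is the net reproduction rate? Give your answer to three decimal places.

0.690

Proportion female at birth = 100 / (100 + 107) = 0.48309.
Weighting each age-specific rate by interval width and survival:
  22: 1 × 82.73/1000 × 0.957 = 0.07917
  23: 1 × 92.94/1000 × 0.953 = 0.08857
  24: 1 × 109.46/1000 × 0.950 = 0.10399
  25: 1 × 131.50/1000 × 0.936 = 0.12308
  26: 1 × 160.15/1000 × 0.918 = 0.14702
  27: 1 × 178.07/1000 × 0.902 = 0.16062
  28: 1 × 178.30/1000 × 0.892 = 0.15904
  29: 1 × 156.03/1000 × 0.885 = 0.13809
  30: 1 × 156.20/1000 × 0.876 = 0.13683
  31: 1 × 139.87/1000 × 0.863 = 0.12071
  32: 1 × 106.01/1000 × 0.851 = 0.09021
  33: 1 × 95.99/1000 × 0.841 = 0.08073
Sum = 1.42806
NRR = 0.48309 × 1.42806 = 0.68988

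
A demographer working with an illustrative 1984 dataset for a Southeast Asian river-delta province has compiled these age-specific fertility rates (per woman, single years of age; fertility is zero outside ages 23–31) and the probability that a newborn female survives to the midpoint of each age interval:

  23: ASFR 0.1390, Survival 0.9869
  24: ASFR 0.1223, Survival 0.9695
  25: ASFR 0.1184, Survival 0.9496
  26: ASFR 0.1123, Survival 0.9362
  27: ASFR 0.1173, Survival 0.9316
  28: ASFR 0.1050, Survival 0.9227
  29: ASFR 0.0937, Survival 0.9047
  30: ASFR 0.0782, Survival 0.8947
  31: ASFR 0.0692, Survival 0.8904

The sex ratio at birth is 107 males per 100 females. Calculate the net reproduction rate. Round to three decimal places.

Proportion female at birth = 100 / (100 + 107) = 0.48309.
Per-age-group product (1 × ASFR × survival probability):
  23: 1 × 0.1390 × 0.9869 = 0.13718
  24: 1 × 0.1223 × 0.9695 = 0.11857
  25: 1 × 0.1184 × 0.9496 = 0.11243
  26: 1 × 0.1123 × 0.9362 = 0.10514
  27: 1 × 0.1173 × 0.9316 = 0.10928
  28: 1 × 0.1050 × 0.9227 = 0.09688
  29: 1 × 0.0937 × 0.9047 = 0.08477
  30: 1 × 0.0782 × 0.8947 = 0.06997
  31: 1 × 0.0692 × 0.8904 = 0.06162
Sum = 0.89584
NRR = 0.48309 × 0.89584 = 0.43277

0.433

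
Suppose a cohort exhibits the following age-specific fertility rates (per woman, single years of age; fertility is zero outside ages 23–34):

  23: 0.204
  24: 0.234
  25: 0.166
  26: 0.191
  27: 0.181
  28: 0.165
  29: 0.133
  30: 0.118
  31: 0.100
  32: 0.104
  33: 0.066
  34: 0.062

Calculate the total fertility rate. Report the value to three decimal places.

1.724

Sum of ASFRs = 0.204 + 0.234 + 0.166 + 0.191 + 0.181 + 0.165 + 0.133 + 0.118 + 0.100 + 0.104 + 0.066 + 0.062 = 1.724
TFR = 1.724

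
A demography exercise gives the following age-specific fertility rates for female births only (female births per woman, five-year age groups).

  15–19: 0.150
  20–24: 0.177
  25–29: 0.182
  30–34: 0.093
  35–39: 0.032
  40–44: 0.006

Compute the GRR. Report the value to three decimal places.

Sum of female ASFRs = 0.150 + 0.177 + 0.182 + 0.093 + 0.032 + 0.006 = 0.640
GRR = 5 × 0.640 = 3.2

3.200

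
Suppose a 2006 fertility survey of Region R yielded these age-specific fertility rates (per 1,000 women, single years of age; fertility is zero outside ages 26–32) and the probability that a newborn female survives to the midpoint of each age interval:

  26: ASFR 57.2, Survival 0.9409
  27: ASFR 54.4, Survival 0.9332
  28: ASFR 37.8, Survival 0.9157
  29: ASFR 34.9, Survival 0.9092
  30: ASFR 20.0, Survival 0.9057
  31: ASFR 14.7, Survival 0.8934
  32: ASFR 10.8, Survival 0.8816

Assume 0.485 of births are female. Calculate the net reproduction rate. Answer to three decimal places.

0.103

Proportion female at birth = 0.485.
Per-age-group product (1 × ASFR × survival probability):
  26: 1 × 57.2/1000 × 0.9409 = 0.05382
  27: 1 × 54.4/1000 × 0.9332 = 0.05077
  28: 1 × 37.8/1000 × 0.9157 = 0.03461
  29: 1 × 34.9/1000 × 0.9092 = 0.03173
  30: 1 × 20.0/1000 × 0.9057 = 0.01811
  31: 1 × 14.7/1000 × 0.8934 = 0.01313
  32: 1 × 10.8/1000 × 0.8816 = 0.00952
Sum = 0.21169
NRR = 0.485 × 0.21169 = 0.10267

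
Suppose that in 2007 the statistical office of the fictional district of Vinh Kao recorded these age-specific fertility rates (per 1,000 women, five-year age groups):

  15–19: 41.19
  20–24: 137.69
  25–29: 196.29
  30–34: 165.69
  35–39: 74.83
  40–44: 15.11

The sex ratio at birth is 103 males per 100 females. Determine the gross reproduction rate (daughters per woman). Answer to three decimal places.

1.554

Proportion female at birth = 100 / (100 + 103) = 0.49261.
Sum of ASFRs = 41.19 + 137.69 + 196.29 + 165.69 + 74.83 + 15.11 = 630.80
TFR = 5 × 630.80 / 1000 = 3.154
GRR = 0.49261 × 3.154 = 1.55369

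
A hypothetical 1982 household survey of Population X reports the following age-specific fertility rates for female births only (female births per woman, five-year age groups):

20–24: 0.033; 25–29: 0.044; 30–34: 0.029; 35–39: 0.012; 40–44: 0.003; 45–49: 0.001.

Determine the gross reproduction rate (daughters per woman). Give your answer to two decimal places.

Sum of female ASFRs = 0.033 + 0.044 + 0.029 + 0.012 + 0.003 + 0.001 = 0.122
GRR = 5 × 0.122 = 0.61

0.61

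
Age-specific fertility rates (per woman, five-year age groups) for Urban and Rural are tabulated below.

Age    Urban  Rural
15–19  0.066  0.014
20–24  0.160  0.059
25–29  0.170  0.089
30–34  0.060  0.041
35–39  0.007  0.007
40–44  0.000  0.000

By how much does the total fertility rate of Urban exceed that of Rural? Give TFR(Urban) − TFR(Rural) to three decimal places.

1.265

Urban:
  Sum of ASFRs = 0.066 + 0.160 + 0.170 + 0.060 + 0.007 + 0.000 = 0.463
  TFR = 5 × 0.463 = 2.315
Rural:
  Sum of ASFRs = 0.014 + 0.059 + 0.089 + 0.041 + 0.007 + 0.000 = 0.210
  TFR = 5 × 0.210 = 1.05
Difference = 2.315 − 1.05 = 1.265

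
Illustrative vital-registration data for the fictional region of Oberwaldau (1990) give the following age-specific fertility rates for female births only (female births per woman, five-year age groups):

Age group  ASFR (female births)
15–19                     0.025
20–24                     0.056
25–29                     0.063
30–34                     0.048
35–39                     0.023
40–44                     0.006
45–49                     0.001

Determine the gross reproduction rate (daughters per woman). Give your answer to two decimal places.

1.11

Sum of female ASFRs = 0.025 + 0.056 + 0.063 + 0.048 + 0.023 + 0.006 + 0.001 = 0.222
GRR = 5 × 0.222 = 1.11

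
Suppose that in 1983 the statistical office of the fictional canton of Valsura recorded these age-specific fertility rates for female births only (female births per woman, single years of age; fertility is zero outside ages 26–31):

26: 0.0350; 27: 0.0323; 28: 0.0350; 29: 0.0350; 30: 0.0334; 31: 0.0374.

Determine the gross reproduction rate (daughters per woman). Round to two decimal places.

Sum of female ASFRs = 0.0350 + 0.0323 + 0.0350 + 0.0350 + 0.0334 + 0.0374 = 0.2081
GRR = 0.2081

0.21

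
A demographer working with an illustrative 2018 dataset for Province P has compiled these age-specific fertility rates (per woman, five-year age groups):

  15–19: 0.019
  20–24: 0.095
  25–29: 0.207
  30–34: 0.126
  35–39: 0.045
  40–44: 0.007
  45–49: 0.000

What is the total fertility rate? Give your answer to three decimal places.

Sum of ASFRs = 0.019 + 0.095 + 0.207 + 0.126 + 0.045 + 0.007 + 0.000 = 0.499
TFR = 5 × 0.499 = 2.495

2.495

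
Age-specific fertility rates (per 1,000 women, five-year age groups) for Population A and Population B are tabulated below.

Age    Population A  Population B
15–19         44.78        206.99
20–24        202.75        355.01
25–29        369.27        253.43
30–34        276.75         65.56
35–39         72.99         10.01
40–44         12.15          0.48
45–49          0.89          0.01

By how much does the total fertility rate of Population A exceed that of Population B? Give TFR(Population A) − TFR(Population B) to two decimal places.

Population A:
  Sum of ASFRs = 44.78 + 202.75 + 369.27 + 276.75 + 72.99 + 12.15 + 0.89 = 979.58
  TFR = 5 × 979.58 / 1000 = 4.8979
Population B:
  Sum of ASFRs = 206.99 + 355.01 + 253.43 + 65.56 + 10.01 + 0.48 + 0.01 = 891.49
  TFR = 5 × 891.49 / 1000 = 4.45745
Difference = 4.8979 − 4.45745 = 0.44045

0.44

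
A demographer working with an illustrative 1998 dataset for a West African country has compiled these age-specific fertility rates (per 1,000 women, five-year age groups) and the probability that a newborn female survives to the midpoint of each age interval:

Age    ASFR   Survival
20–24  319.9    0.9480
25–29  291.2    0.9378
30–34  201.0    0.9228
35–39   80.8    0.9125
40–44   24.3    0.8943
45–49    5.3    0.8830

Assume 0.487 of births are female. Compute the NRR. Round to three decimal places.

Proportion female at birth = 0.487.
Survival-weighted fertility by age (5·fₓ·Sₓ):
  20–24: 5 × 319.9/1000 × 0.9480 = 1.51633
  25–29: 5 × 291.2/1000 × 0.9378 = 1.36544
  30–34: 5 × 201.0/1000 × 0.9228 = 0.92741
  35–39: 5 × 80.8/1000 × 0.9125 = 0.36865
  40–44: 5 × 24.3/1000 × 0.8943 = 0.10866
  45–49: 5 × 5.3/1000 × 0.8830 = 0.02340
Sum = 4.30989
NRR = 0.487 × 4.30989 = 2.09892
An NRR exceeding 1 indicates intrinsic growth under these rates.

2.099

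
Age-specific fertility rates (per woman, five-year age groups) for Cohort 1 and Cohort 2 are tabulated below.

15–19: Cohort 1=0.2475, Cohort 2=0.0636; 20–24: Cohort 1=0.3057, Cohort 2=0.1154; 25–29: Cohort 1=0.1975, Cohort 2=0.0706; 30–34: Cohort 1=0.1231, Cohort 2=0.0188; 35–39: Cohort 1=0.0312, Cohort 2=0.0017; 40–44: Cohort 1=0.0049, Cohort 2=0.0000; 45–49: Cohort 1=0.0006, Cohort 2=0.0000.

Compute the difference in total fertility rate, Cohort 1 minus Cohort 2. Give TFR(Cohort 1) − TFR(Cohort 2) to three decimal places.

3.202

Cohort 1:
  Sum of ASFRs = 0.2475 + 0.3057 + 0.1975 + 0.1231 + 0.0312 + 0.0049 + 0.0006 = 0.9105
  TFR = 5 × 0.9105 = 4.5525
Cohort 2:
  Sum of ASFRs = 0.0636 + 0.1154 + 0.0706 + 0.0188 + 0.0017 + 0.0000 + 0.0000 = 0.2701
  TFR = 5 × 0.2701 = 1.3505
Difference = 4.5525 − 1.3505 = 3.202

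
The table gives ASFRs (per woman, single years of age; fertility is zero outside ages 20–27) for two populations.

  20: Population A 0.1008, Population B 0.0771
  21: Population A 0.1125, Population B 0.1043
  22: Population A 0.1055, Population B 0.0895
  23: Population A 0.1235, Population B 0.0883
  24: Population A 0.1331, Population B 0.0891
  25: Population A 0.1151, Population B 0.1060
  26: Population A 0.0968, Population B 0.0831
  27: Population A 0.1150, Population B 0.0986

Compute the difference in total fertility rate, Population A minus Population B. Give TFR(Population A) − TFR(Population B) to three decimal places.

Population A:
  Sum of ASFRs = 0.1008 + 0.1125 + 0.1055 + 0.1235 + 0.1331 + 0.1151 + 0.0968 + 0.1150 = 0.9023
  TFR = 0.9023
Population B:
  Sum of ASFRs = 0.0771 + 0.1043 + 0.0895 + 0.0883 + 0.0891 + 0.1060 + 0.0831 + 0.0986 = 0.7360
  TFR = 0.736
Difference = 0.9023 − 0.736 = 0.1663

0.166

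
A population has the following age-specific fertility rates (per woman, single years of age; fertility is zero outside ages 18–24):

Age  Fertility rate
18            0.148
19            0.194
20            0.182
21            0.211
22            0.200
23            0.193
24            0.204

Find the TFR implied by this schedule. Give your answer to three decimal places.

1.332

Sum of ASFRs = 0.148 + 0.194 + 0.182 + 0.211 + 0.200 + 0.193 + 0.204 = 1.332
TFR = 1.332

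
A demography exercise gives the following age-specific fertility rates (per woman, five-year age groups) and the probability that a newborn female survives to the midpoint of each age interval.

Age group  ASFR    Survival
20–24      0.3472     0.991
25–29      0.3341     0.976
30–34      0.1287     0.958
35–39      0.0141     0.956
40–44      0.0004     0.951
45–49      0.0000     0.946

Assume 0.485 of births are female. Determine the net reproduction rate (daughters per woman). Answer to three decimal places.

Proportion female at birth = 0.485.
Each age group contributes 5 × ASFR × survival:
  20–24: 5 × 0.3472 × 0.991 = 1.72038
  25–29: 5 × 0.3341 × 0.976 = 1.63041
  30–34: 5 × 0.1287 × 0.958 = 0.61647
  35–39: 5 × 0.0141 × 0.956 = 0.06740
  40–44: 5 × 0.0004 × 0.951 = 0.00190
  45–49: 5 × 0.0000 × 0.946 = 0.00000
Sum = 4.03656
NRR = 0.485 × 4.03656 = 1.95773
With NRR above 1 the population is above replacement fertility.

1.958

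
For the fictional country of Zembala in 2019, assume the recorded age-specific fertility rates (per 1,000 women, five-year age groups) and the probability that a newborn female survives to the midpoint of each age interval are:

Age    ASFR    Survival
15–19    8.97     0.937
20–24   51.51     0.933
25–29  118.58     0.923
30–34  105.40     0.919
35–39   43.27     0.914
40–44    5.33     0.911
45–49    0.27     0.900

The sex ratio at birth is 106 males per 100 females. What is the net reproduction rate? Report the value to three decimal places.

Proportion female at birth = 100 / (100 + 106) = 0.48544.
Per-age-group product (5 × ASFR × survival probability):
  15–19: 5 × 8.97/1000 × 0.937 = 0.04202
  20–24: 5 × 51.51/1000 × 0.933 = 0.24029
  25–29: 5 × 118.58/1000 × 0.923 = 0.54725
  30–34: 5 × 105.40/1000 × 0.919 = 0.48431
  35–39: 5 × 43.27/1000 × 0.914 = 0.19774
  40–44: 5 × 5.33/1000 × 0.911 = 0.02428
  45–49: 5 × 0.27/1000 × 0.900 = 0.00122
Sum = 1.53711
NRR = 0.48544 × 1.53711 = 0.74617

0.746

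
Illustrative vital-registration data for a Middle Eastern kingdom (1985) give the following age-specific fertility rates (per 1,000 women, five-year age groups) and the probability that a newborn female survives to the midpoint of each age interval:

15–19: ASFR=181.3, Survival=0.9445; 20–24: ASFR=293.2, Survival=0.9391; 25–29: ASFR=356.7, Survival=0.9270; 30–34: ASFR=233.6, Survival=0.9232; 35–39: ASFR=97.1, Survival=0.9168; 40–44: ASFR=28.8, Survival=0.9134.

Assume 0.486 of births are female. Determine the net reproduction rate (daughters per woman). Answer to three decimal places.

Proportion female at birth = 0.486.
Per-age-group product (5 × ASFR × survival probability):
  15–19: 5 × 181.3/1000 × 0.9445 = 0.85619
  20–24: 5 × 293.2/1000 × 0.9391 = 1.37672
  25–29: 5 × 356.7/1000 × 0.9270 = 1.65330
  30–34: 5 × 233.6/1000 × 0.9232 = 1.07830
  35–39: 5 × 97.1/1000 × 0.9168 = 0.44511
  40–44: 5 × 28.8/1000 × 0.9134 = 0.13153
Sum = 5.54115
NRR = 0.486 × 5.54115 = 2.69300
NRR > 1, so each generation more than replaces itself.

2.693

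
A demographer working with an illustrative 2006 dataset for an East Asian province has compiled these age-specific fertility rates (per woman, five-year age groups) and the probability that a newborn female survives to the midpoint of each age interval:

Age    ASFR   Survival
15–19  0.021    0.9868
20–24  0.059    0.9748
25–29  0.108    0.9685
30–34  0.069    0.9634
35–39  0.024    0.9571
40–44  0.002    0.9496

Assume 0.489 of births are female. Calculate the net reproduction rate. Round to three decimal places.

Proportion female at birth = 0.489.
Survival-weighted fertility by age (5·fₓ·Sₓ):
  15–19: 5 × 0.021 × 0.9868 = 0.10361
  20–24: 5 × 0.059 × 0.9748 = 0.28757
  25–29: 5 × 0.108 × 0.9685 = 0.52299
  30–34: 5 × 0.069 × 0.9634 = 0.33237
  35–39: 5 × 0.024 × 0.9571 = 0.11485
  40–44: 5 × 0.002 × 0.9496 = 0.00950
Sum = 1.37089
NRR = 0.489 × 1.37089 = 0.67037
With NRR below 1 the population is below replacement fertility.

0.670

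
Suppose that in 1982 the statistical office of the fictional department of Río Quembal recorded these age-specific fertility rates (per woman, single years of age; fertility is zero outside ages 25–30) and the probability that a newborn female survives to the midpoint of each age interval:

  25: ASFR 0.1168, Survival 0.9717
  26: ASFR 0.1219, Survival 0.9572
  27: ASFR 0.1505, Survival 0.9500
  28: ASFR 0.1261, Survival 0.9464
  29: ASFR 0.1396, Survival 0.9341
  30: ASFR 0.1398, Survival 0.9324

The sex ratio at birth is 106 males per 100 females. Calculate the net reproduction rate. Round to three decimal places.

Proportion female at birth = 100 / (100 + 106) = 0.48544.
Per-age-group product (1 × ASFR × survival probability):
  25: 1 × 0.1168 × 0.9717 = 0.11349
  26: 1 × 0.1219 × 0.9572 = 0.11668
  27: 1 × 0.1505 × 0.9500 = 0.14298
  28: 1 × 0.1261 × 0.9464 = 0.11934
  29: 1 × 0.1396 × 0.9341 = 0.13040
  30: 1 × 0.1398 × 0.9324 = 0.13035
Sum = 0.75324
NRR = 0.48544 × 0.75324 = 0.36565

0.366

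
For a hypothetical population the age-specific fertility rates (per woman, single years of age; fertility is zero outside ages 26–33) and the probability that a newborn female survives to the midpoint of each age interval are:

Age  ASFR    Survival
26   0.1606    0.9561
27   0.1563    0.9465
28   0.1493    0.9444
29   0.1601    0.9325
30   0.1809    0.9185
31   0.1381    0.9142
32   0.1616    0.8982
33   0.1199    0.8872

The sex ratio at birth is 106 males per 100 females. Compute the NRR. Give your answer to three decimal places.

Proportion female at birth = 100 / (100 + 106) = 0.48544.
Survival-weighted fertility by age (1·fₓ·Sₓ):
  26: 1 × 0.1606 × 0.9561 = 0.15355
  27: 1 × 0.1563 × 0.9465 = 0.14794
  28: 1 × 0.1493 × 0.9444 = 0.14100
  29: 1 × 0.1601 × 0.9325 = 0.14929
  30: 1 × 0.1809 × 0.9185 = 0.16616
  31: 1 × 0.1381 × 0.9142 = 0.12625
  32: 1 × 0.1616 × 0.8982 = 0.14515
  33: 1 × 0.1199 × 0.8872 = 0.10638
Sum = 1.13572
NRR = 0.48544 × 1.13572 = 0.55132

0.551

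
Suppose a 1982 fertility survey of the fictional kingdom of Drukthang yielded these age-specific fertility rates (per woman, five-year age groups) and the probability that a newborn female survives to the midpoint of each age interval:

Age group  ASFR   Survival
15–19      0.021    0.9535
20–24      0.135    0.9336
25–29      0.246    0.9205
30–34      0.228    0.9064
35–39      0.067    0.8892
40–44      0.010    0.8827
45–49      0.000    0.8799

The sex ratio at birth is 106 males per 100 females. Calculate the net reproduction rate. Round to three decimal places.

1.572

Proportion female at birth = 100 / (100 + 106) = 0.48544.
Per-age-group product (5 × ASFR × survival probability):
  15–19: 5 × 0.021 × 0.9535 = 0.10012
  20–24: 5 × 0.135 × 0.9336 = 0.63018
  25–29: 5 × 0.246 × 0.9205 = 1.13222
  30–34: 5 × 0.228 × 0.9064 = 1.03330
  35–39: 5 × 0.067 × 0.8892 = 0.29788
  40–44: 5 × 0.010 × 0.8827 = 0.04414
  45–49: 5 × 0.000 × 0.8799 = 0.00000
Sum = 3.23784
NRR = 0.48544 × 3.23784 = 1.57178
With NRR above 1 the population is above replacement fertility.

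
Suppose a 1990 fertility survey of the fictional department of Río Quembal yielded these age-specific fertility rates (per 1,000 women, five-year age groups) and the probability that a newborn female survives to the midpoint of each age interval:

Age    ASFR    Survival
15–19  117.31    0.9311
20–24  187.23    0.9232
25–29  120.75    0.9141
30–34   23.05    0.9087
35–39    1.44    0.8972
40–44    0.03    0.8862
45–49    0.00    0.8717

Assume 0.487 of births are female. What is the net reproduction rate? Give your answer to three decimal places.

1.010

Proportion female at birth = 0.487.
Each age group contributes 5 × ASFR × survival:
  15–19: 5 × 117.31/1000 × 0.9311 = 0.54614
  20–24: 5 × 187.23/1000 × 0.9232 = 0.86425
  25–29: 5 × 120.75/1000 × 0.9141 = 0.55189
  30–34: 5 × 23.05/1000 × 0.9087 = 0.10473
  35–39: 5 × 1.44/1000 × 0.8972 = 0.00646
  40–44: 5 × 0.03/1000 × 0.8862 = 0.00013
  45–49: 5 × 0.00/1000 × 0.8717 = 0.00000
Sum = 2.07360
NRR = 0.487 × 2.07360 = 1.00984
NRR > 1, so each generation more than replaces itself.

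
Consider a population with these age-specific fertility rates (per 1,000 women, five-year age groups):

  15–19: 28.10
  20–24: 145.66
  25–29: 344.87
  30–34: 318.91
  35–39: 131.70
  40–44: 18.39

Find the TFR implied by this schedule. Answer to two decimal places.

Sum of ASFRs = 28.10 + 145.66 + 344.87 + 318.91 + 131.70 + 18.39 = 987.63
TFR = 5 × 987.63 / 1000 = 4.93815

4.94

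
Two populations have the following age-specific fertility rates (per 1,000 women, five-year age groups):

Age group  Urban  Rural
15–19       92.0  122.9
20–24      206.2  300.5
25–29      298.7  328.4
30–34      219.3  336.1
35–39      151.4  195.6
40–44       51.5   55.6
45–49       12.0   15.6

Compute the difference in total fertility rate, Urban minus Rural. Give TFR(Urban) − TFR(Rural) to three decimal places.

Urban:
  Sum of ASFRs = 92.0 + 206.2 + 298.7 + 219.3 + 151.4 + 51.5 + 12.0 = 1031.1
  TFR = 5 × 1031.1 / 1000 = 5.1555
Rural:
  Sum of ASFRs = 122.9 + 300.5 + 328.4 + 336.1 + 195.6 + 55.6 + 15.6 = 1354.7
  TFR = 5 × 1354.7 / 1000 = 6.7735
Difference = 5.1555 − 6.7735 = -1.618

-1.618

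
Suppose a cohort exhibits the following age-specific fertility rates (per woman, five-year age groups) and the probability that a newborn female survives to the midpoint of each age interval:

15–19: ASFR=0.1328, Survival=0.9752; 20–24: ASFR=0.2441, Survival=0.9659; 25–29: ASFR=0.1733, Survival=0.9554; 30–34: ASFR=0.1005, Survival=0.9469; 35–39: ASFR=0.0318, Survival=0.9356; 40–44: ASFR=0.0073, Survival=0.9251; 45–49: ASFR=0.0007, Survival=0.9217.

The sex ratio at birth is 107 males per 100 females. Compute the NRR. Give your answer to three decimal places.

1.602

Proportion female at birth = 100 / (100 + 107) = 0.48309.
Survival-weighted fertility by age (5·fₓ·Sₓ):
  15–19: 5 × 0.1328 × 0.9752 = 0.64753
  20–24: 5 × 0.2441 × 0.9659 = 1.17888
  25–29: 5 × 0.1733 × 0.9554 = 0.82785
  30–34: 5 × 0.1005 × 0.9469 = 0.47582
  35–39: 5 × 0.0318 × 0.9356 = 0.14876
  40–44: 5 × 0.0073 × 0.9251 = 0.03377
  45–49: 5 × 0.0007 × 0.9217 = 0.00323
Sum = 3.31584
NRR = 0.48309 × 3.31584 = 1.60185
An NRR exceeding 1 indicates intrinsic growth under these rates.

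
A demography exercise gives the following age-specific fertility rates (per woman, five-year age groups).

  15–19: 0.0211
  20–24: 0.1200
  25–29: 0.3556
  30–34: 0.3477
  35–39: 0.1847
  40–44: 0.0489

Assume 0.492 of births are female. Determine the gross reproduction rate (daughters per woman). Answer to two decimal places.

Proportion female at birth = 0.492.
Sum of ASFRs = 0.0211 + 0.1200 + 0.3556 + 0.3477 + 0.1847 + 0.0489 = 1.0780
TFR = 5 × 1.0780 = 5.39
GRR = 0.492 × 5.39 = 2.65188

2.65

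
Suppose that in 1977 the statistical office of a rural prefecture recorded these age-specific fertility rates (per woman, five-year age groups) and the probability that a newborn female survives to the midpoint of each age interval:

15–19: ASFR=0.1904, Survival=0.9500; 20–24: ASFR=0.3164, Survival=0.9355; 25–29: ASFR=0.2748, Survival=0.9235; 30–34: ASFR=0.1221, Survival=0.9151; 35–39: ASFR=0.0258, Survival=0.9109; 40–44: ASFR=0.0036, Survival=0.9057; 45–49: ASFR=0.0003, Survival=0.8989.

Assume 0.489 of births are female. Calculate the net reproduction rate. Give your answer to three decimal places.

2.126

Proportion female at birth = 0.489.
Weighting each age-specific rate by interval width and survival:
  15–19: 5 × 0.1904 × 0.9500 = 0.90440
  20–24: 5 × 0.3164 × 0.9355 = 1.47996
  25–29: 5 × 0.2748 × 0.9235 = 1.26889
  30–34: 5 × 0.1221 × 0.9151 = 0.55867
  35–39: 5 × 0.0258 × 0.9109 = 0.11751
  40–44: 5 × 0.0036 × 0.9057 = 0.01630
  45–49: 5 × 0.0003 × 0.8989 = 0.00135
Sum = 4.34708
NRR = 0.489 × 4.34708 = 2.12572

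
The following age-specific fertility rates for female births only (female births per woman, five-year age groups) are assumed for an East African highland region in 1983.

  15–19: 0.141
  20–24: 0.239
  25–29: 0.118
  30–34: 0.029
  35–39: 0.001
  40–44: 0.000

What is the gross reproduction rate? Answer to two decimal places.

2.64

Sum of female ASFRs = 0.141 + 0.239 + 0.118 + 0.029 + 0.001 + 0.000 = 0.528
GRR = 5 × 0.528 = 2.64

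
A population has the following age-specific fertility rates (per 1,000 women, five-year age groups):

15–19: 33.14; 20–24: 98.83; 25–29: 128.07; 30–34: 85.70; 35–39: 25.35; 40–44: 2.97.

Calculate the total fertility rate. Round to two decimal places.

Sum of ASFRs = 33.14 + 98.83 + 128.07 + 85.70 + 25.35 + 2.97 = 374.06
TFR = 5 × 374.06 / 1000 = 1.8703

1.87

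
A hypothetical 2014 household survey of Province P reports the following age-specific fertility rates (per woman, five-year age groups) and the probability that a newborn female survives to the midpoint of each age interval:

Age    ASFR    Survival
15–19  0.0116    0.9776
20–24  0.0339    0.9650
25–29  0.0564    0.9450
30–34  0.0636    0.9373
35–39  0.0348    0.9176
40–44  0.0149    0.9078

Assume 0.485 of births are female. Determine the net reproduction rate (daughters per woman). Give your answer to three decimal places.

0.491

Proportion female at birth = 0.485.
Survival-weighted fertility by age (5·fₓ·Sₓ):
  15–19: 5 × 0.0116 × 0.9776 = 0.05670
  20–24: 5 × 0.0339 × 0.9650 = 0.16357
  25–29: 5 × 0.0564 × 0.9450 = 0.26649
  30–34: 5 × 0.0636 × 0.9373 = 0.29806
  35–39: 5 × 0.0348 × 0.9176 = 0.15966
  40–44: 5 × 0.0149 × 0.9078 = 0.06763
Sum = 1.01211
NRR = 0.485 × 1.01211 = 0.49087
With NRR below 1 the population is below replacement fertility.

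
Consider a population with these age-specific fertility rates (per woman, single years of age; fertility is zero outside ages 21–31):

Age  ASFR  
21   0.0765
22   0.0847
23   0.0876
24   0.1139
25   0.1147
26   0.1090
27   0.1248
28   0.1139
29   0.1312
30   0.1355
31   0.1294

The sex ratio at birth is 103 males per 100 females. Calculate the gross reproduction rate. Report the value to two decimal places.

Proportion female at birth = 100 / (100 + 103) = 0.49261.
Sum of ASFRs = 0.0765 + 0.0847 + 0.0876 + 0.1139 + 0.1147 + 0.1090 + 0.1248 + 0.1139 + 0.1312 + 0.1355 + 0.1294 = 1.2212
TFR = 1.2212
GRR = 0.49261 × 1.2212 = 0.60158

0.60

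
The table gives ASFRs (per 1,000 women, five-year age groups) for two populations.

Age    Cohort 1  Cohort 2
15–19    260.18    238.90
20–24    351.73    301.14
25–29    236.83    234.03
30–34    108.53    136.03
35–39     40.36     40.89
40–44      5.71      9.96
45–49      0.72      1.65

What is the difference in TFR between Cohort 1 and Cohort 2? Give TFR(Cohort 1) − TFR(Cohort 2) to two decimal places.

0.21

Cohort 1:
  Sum of ASFRs = 260.18 + 351.73 + 236.83 + 108.53 + 40.36 + 5.71 + 0.72 = 1004.06
  TFR = 5 × 1004.06 / 1000 = 5.0203
Cohort 2:
  Sum of ASFRs = 238.90 + 301.14 + 234.03 + 136.03 + 40.89 + 9.96 + 1.65 = 962.60
  TFR = 5 × 962.60 / 1000 = 4.813
Difference = 5.0203 − 4.813 = 0.2073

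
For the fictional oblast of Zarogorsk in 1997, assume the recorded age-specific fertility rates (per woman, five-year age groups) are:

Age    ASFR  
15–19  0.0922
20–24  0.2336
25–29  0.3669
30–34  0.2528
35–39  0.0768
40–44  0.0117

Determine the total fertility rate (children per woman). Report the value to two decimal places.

Sum of ASFRs = 0.0922 + 0.2336 + 0.3669 + 0.2528 + 0.0768 + 0.0117 = 1.0340
TFR = 5 × 1.0340 = 5.17

5.17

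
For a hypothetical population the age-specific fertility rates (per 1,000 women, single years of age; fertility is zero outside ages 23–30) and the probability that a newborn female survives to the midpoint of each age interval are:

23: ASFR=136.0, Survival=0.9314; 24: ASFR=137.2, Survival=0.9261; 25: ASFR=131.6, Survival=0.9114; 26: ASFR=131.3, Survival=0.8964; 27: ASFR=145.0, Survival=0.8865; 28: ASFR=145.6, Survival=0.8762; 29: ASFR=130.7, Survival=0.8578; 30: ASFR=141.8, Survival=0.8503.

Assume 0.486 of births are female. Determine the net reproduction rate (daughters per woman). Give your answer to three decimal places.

0.476

Proportion female at birth = 0.486.
Survival-weighted fertility by age (1·fₓ·Sₓ):
  23: 1 × 136.0/1000 × 0.9314 = 0.12667
  24: 1 × 137.2/1000 × 0.9261 = 0.12706
  25: 1 × 131.6/1000 × 0.9114 = 0.11994
  26: 1 × 131.3/1000 × 0.8964 = 0.11770
  27: 1 × 145.0/1000 × 0.8865 = 0.12854
  28: 1 × 145.6/1000 × 0.8762 = 0.12757
  29: 1 × 130.7/1000 × 0.8578 = 0.11211
  30: 1 × 141.8/1000 × 0.8503 = 0.12057
Sum = 0.98016
NRR = 0.486 × 0.98016 = 0.47636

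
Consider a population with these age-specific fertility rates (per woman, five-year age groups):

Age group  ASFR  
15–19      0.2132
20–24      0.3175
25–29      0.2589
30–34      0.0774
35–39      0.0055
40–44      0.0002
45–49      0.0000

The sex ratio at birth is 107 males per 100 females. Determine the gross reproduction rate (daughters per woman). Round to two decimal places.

Proportion female at birth = 100 / (100 + 107) = 0.48309.
Sum of ASFRs = 0.2132 + 0.3175 + 0.2589 + 0.0774 + 0.0055 + 0.0002 + 0.0000 = 0.8727
TFR = 5 × 0.8727 = 4.3635
GRR = 0.48309 × 4.3635 = 2.10796

2.11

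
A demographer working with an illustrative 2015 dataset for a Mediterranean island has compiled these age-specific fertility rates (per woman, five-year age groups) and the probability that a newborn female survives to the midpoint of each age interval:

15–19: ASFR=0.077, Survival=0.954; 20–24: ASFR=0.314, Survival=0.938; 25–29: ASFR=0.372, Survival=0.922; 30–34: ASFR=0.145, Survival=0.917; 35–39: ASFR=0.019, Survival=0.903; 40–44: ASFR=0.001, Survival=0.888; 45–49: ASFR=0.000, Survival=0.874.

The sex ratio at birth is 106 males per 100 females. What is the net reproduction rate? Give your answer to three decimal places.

Proportion female at birth = 100 / (100 + 106) = 0.48544.
Survival-weighted fertility by age (5·fₓ·Sₓ):
  15–19: 5 × 0.077 × 0.954 = 0.36729
  20–24: 5 × 0.314 × 0.938 = 1.47266
  25–29: 5 × 0.372 × 0.922 = 1.71492
  30–34: 5 × 0.145 × 0.917 = 0.66483
  35–39: 5 × 0.019 × 0.903 = 0.08579
  40–44: 5 × 0.001 × 0.888 = 0.00444
  45–49: 5 × 0.000 × 0.874 = 0.00000
Sum = 4.30993
NRR = 0.48544 × 4.30993 = 2.09221
With NRR above 1 the population is above replacement fertility.

2.092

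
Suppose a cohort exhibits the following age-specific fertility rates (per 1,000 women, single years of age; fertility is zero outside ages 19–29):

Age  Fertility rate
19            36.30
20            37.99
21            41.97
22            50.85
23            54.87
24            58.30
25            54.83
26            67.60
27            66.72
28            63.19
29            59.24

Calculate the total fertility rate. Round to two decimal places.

0.59

Sum of ASFRs = 36.30 + 37.99 + 41.97 + 50.85 + 54.87 + 58.30 + 54.83 + 67.60 + 66.72 + 63.19 + 59.24 = 591.86
TFR = 591.86 / 1000 = 0.59186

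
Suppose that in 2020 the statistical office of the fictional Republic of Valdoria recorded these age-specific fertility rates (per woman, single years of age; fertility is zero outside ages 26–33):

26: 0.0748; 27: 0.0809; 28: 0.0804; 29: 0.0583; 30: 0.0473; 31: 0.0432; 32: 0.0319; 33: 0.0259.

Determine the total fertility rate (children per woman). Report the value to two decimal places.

Sum of ASFRs = 0.0748 + 0.0809 + 0.0804 + 0.0583 + 0.0473 + 0.0432 + 0.0319 + 0.0259 = 0.4427
TFR = 0.4427

0.44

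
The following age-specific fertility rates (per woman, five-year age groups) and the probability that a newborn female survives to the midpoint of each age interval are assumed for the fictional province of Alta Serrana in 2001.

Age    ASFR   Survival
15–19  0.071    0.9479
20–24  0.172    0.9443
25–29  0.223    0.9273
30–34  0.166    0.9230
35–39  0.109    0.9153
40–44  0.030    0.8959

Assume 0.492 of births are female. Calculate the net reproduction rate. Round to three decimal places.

1.762

Proportion female at birth = 0.492.
Weighting each age-specific rate by interval width and survival:
  15–19: 5 × 0.071 × 0.9479 = 0.33650
  20–24: 5 × 0.172 × 0.9443 = 0.81210
  25–29: 5 × 0.223 × 0.9273 = 1.03394
  30–34: 5 × 0.166 × 0.9230 = 0.76609
  35–39: 5 × 0.109 × 0.9153 = 0.49884
  40–44: 5 × 0.030 × 0.8959 = 0.13439
Sum = 3.58186
NRR = 0.492 × 3.58186 = 1.76228
An NRR exceeding 1 indicates intrinsic growth under these rates.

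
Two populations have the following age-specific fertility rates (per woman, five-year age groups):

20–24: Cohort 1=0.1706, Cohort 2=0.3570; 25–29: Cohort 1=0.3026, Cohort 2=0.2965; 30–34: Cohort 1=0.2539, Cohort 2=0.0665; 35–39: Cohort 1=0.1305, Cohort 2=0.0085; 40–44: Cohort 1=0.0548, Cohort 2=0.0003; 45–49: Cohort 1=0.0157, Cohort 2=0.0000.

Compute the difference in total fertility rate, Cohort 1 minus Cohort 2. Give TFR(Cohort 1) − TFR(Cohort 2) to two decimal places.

Cohort 1:
  Sum of ASFRs = 0.1706 + 0.3026 + 0.2539 + 0.1305 + 0.0548 + 0.0157 = 0.9281
  TFR = 5 × 0.9281 = 4.6405
Cohort 2:
  Sum of ASFRs = 0.3570 + 0.2965 + 0.0665 + 0.0085 + 0.0003 + 0.0000 = 0.7288
  TFR = 5 × 0.7288 = 3.644
Difference = 4.6405 − 3.644 = 0.9965

1.00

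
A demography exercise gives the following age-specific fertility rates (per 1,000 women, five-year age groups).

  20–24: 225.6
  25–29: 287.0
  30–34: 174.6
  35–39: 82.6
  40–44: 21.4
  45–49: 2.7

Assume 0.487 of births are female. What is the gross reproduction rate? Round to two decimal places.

Proportion female at birth = 0.487.
Sum of ASFRs = 225.6 + 287.0 + 174.6 + 82.6 + 21.4 + 2.7 = 793.9
TFR = 5 × 793.9 / 1000 = 3.9695
GRR = 0.487 × 3.9695 = 1.93315

1.93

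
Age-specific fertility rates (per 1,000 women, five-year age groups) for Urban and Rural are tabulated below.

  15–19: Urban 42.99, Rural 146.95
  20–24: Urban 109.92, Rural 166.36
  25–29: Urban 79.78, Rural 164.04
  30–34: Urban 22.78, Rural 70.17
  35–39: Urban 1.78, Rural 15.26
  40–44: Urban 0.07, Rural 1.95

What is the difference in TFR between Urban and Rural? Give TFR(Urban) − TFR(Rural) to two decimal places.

-1.54

Urban:
  Sum of ASFRs = 42.99 + 109.92 + 79.78 + 22.78 + 1.78 + 0.07 = 257.32
  TFR = 5 × 257.32 / 1000 = 1.2866
Rural:
  Sum of ASFRs = 146.95 + 166.36 + 164.04 + 70.17 + 15.26 + 1.95 = 564.73
  TFR = 5 × 564.73 / 1000 = 2.82365
Difference = 1.2866 − 2.82365 = -1.53705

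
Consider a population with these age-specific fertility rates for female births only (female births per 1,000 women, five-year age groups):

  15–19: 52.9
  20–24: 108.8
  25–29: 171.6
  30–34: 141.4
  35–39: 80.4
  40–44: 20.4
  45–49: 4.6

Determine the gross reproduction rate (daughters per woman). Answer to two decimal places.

Sum of female ASFRs = 52.9 + 108.8 + 171.6 + 141.4 + 80.4 + 20.4 + 4.6 = 580.1
GRR = 5 × 580.1 / 1000 = 2.9005

2.90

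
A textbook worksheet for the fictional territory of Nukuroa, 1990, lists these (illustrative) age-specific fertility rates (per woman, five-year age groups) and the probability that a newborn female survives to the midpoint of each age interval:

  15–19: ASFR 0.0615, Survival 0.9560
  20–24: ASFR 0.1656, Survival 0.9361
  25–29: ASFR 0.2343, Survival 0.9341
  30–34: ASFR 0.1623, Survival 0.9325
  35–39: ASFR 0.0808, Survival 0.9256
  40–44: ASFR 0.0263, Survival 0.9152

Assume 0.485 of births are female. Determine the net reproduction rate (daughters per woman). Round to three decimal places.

Proportion female at birth = 0.485.
Weighting each age-specific rate by interval width and survival:
  15–19: 5 × 0.0615 × 0.9560 = 0.29397
  20–24: 5 × 0.1656 × 0.9361 = 0.77509
  25–29: 5 × 0.2343 × 0.9341 = 1.09430
  30–34: 5 × 0.1623 × 0.9325 = 0.75672
  35–39: 5 × 0.0808 × 0.9256 = 0.37394
  40–44: 5 × 0.0263 × 0.9152 = 0.12035
Sum = 3.41437
NRR = 0.485 × 3.41437 = 1.65597
With NRR above 1 the population is above replacement fertility.

1.656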